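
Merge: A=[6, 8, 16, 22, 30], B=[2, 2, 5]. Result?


Compare heads, take smaller each step.
Merged: [2, 2, 5, 6, 8, 16, 22, 30]


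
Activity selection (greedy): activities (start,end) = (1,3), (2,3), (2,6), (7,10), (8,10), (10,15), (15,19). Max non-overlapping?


Greedy: pick earliest-ending, then skip overlaps.
Selected (4 activities): [(1, 3), (7, 10), (10, 15), (15, 19)]


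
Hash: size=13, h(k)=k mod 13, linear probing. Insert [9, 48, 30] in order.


Insertions: 9->slot 9; 48->slot 10; 30->slot 4
Table: [None, None, None, None, 30, None, None, None, None, 9, 48, None, None]


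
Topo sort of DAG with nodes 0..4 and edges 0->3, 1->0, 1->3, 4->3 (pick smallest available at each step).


Kahn's algorithm, process smallest node first
Order: [1, 0, 2, 4, 3]


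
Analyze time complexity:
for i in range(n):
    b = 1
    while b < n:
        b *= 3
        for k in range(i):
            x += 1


Per nesting level: O(n) * O(log n) * O(n) [triangular over i] = O(n^2 log n)
Complexity: O(n^2 log n)


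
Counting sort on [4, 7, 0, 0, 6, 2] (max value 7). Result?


Count array: [2, 0, 1, 0, 1, 0, 1, 1]
Reconstruct: [0, 0, 2, 4, 6, 7]


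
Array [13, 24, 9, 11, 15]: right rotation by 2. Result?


Right rotate by 2: [11, 15, 13, 24, 9]


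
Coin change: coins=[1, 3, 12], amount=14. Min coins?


dp[0]=0; dp[i]=1+min(dp[i-c] for c in coins)
...dp[9]=3, dp[10]=4, dp[11]=5, dp[12]=1, dp[13]=2, dp[14]=3
Minimum coins for 14 = 3


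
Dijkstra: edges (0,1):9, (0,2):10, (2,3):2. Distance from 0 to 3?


Dijkstra from 0:
Distances: {0: 0, 1: 9, 2: 10, 3: 12}
Shortest distance to 3 = 12, path = [0, 2, 3]


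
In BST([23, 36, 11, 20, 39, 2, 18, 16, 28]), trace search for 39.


BST root = 23
Search for 39: compare at each node
Path: [23, 36, 39]


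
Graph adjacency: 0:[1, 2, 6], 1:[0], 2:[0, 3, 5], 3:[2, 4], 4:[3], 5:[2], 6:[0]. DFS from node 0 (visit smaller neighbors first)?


DFS stack-based: start with [0]
Visit order: [0, 1, 2, 3, 4, 5, 6]


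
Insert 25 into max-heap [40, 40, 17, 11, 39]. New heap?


Append 25: [40, 40, 17, 11, 39, 25]
Bubble up: swap idx 5(25) with idx 2(17)
Result: [40, 40, 25, 11, 39, 17]


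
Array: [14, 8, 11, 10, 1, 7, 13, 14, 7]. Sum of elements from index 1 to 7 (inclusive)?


Prefix sums: [0, 14, 22, 33, 43, 44, 51, 64, 78, 85]
Sum[1..7] = prefix[8] - prefix[1] = 78 - 14 = 64


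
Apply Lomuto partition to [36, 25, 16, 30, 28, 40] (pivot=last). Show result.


Elements <= 40 go left of pivot.
Result: [36, 25, 16, 30, 28, 40], pivot at index 5


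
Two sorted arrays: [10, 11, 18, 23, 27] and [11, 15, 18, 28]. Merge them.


Compare heads, take smaller each step.
Merged: [10, 11, 11, 15, 18, 18, 23, 27, 28]


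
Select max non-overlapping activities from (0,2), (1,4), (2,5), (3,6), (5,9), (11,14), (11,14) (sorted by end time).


Greedy: pick earliest-ending, then skip overlaps.
Selected (4 activities): [(0, 2), (2, 5), (5, 9), (11, 14)]


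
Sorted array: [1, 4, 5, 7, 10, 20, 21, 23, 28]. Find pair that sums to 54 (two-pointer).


Two pointers: lo=0, hi=8
No pair sums to 54


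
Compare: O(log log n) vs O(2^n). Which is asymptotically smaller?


double-logarithmic grows slower than exponential
O(log log n) is asymptotically smaller; O(2^n) grows faster


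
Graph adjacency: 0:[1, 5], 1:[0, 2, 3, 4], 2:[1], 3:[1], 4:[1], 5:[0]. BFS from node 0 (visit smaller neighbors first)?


BFS queue: start with [0]
Visit order: [0, 1, 5, 2, 3, 4]


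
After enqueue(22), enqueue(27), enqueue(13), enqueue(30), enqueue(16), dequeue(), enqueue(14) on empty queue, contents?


enqueue(22) -> [22]
enqueue(27) -> [22, 27]
enqueue(13) -> [22, 27, 13]
enqueue(30) -> [22, 27, 13, 30]
enqueue(16) -> [22, 27, 13, 30, 16]
dequeue() returns 22 -> [27, 13, 30, 16]
enqueue(14) -> [27, 13, 30, 16, 14]
Final queue (front to back): [27, 13, 30, 16, 14]


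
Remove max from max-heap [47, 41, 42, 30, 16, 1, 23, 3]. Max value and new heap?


Max = 47
Replace root with last, heapify down
Resulting heap: [42, 41, 23, 30, 16, 1, 3]


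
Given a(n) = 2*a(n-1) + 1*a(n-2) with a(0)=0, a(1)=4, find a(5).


Build bottom-up:
...a(3)=20, a(4)=48, a(5)=2*48+1*20=116


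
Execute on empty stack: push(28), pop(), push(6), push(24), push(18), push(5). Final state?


push(28) -> [28]
pop() returns 28 -> []
push(6) -> [6]
push(24) -> [6, 24]
push(18) -> [6, 24, 18]
push(5) -> [6, 24, 18, 5]
Final stack (bottom to top): [6, 24, 18, 5]


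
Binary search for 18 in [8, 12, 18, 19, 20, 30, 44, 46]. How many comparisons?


Search for 18:
[0,7] mid=3 arr[3]=19
[0,2] mid=1 arr[1]=12
[2,2] mid=2 arr[2]=18
Total: 3 comparisons


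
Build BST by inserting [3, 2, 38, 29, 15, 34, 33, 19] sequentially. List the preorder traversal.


Root = 3; build tree by BST insertion.
Preorder traversal: [3, 2, 38, 29, 15, 19, 34, 33]


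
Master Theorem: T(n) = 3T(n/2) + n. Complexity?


a=3, b=2, c=1. log_2(3)=1.585 > c=1. Case 1: O(n^log_b(a)) = O(n^1.585)
Complexity: O(n^1.585)


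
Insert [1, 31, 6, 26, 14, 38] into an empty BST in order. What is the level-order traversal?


Root = 1; build tree by BST insertion.
Level-Order traversal: [1, 31, 6, 38, 26, 14]


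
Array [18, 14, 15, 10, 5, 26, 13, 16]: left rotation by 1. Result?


Left rotate by 1: [14, 15, 10, 5, 26, 13, 16, 18]


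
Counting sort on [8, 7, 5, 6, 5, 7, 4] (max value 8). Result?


Count array: [0, 0, 0, 0, 1, 2, 1, 2, 1]
Reconstruct: [4, 5, 5, 6, 7, 7, 8]


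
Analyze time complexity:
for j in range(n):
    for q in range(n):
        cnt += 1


Per nesting level: O(n) * O(n) = O(n^2)
Complexity: O(n^2)


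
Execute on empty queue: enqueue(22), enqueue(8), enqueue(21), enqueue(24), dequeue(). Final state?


enqueue(22) -> [22]
enqueue(8) -> [22, 8]
enqueue(21) -> [22, 8, 21]
enqueue(24) -> [22, 8, 21, 24]
dequeue() returns 22 -> [8, 21, 24]
Final queue (front to back): [8, 21, 24]


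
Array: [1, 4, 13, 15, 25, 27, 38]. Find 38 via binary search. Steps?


Search for 38:
[0,6] mid=3 arr[3]=15
[4,6] mid=5 arr[5]=27
[6,6] mid=6 arr[6]=38
Total: 3 comparisons


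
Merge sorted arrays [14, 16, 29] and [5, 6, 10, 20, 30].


Compare heads, take smaller each step.
Merged: [5, 6, 10, 14, 16, 20, 29, 30]


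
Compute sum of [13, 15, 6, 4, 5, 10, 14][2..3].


Prefix sums: [0, 13, 28, 34, 38, 43, 53, 67]
Sum[2..3] = prefix[4] - prefix[2] = 38 - 28 = 10


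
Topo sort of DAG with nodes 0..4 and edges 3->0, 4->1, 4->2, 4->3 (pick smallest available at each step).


Kahn's algorithm, process smallest node first
Order: [4, 1, 2, 3, 0]


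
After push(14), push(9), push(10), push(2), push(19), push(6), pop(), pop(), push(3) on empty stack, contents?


push(14) -> [14]
push(9) -> [14, 9]
push(10) -> [14, 9, 10]
push(2) -> [14, 9, 10, 2]
push(19) -> [14, 9, 10, 2, 19]
push(6) -> [14, 9, 10, 2, 19, 6]
pop() returns 6 -> [14, 9, 10, 2, 19]
pop() returns 19 -> [14, 9, 10, 2]
push(3) -> [14, 9, 10, 2, 3]
Final stack (bottom to top): [14, 9, 10, 2, 3]


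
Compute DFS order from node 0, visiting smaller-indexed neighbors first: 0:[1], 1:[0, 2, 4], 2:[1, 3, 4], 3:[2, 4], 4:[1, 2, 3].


DFS stack-based: start with [0]
Visit order: [0, 1, 2, 3, 4]


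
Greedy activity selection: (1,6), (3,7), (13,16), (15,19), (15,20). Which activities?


Greedy: pick earliest-ending, then skip overlaps.
Selected (2 activities): [(1, 6), (13, 16)]


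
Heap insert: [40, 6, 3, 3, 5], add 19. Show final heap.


Append 19: [40, 6, 3, 3, 5, 19]
Bubble up: swap idx 5(19) with idx 2(3)
Result: [40, 6, 19, 3, 5, 3]


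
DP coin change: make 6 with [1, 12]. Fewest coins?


dp[0]=0; dp[i]=1+min(dp[i-c] for c in coins)
...dp[1]=1, dp[2]=2, dp[3]=3, dp[4]=4, dp[5]=5, dp[6]=6
Minimum coins for 6 = 6


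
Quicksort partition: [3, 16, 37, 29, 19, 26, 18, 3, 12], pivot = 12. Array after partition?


Elements <= 12 go left of pivot.
Result: [3, 3, 12, 29, 19, 26, 18, 16, 37], pivot at index 2


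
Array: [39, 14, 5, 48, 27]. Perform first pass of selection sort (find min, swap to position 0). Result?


After one pass: [5, 14, 39, 48, 27]


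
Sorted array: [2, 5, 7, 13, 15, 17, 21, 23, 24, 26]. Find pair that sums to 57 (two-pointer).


Two pointers: lo=0, hi=9
No pair sums to 57


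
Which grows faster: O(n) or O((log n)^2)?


polylogarithmic grows slower than linear
O((log n)^2) is asymptotically smaller; O(n) grows faster


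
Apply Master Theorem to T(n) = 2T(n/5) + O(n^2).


a=2, b=5, c=2. log_5(2)=0.431 < c=2. Case 3: O(n^c) = O(n^2)
Complexity: O(n^2)


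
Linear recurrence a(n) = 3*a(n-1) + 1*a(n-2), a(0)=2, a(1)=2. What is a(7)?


Build bottom-up:
...a(5)=284, a(6)=938, a(7)=3*938+1*284=3098


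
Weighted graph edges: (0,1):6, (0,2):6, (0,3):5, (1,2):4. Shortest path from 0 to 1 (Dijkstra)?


Dijkstra from 0:
Distances: {0: 0, 1: 6, 2: 6, 3: 5}
Shortest distance to 1 = 6, path = [0, 1]


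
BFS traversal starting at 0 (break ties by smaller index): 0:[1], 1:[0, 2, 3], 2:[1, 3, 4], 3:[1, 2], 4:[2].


BFS queue: start with [0]
Visit order: [0, 1, 2, 3, 4]


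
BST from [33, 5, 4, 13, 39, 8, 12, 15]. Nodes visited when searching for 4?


BST root = 33
Search for 4: compare at each node
Path: [33, 5, 4]


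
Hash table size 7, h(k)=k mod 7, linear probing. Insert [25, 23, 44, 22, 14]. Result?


Insertions: 25->slot 4; 23->slot 2; 44->slot 3; 22->slot 1; 14->slot 0
Table: [14, 22, 23, 44, 25, None, None]


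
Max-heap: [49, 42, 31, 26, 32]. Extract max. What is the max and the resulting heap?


Max = 49
Replace root with last, heapify down
Resulting heap: [42, 32, 31, 26]


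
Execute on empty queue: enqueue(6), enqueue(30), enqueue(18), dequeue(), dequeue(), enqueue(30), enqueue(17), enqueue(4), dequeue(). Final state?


enqueue(6) -> [6]
enqueue(30) -> [6, 30]
enqueue(18) -> [6, 30, 18]
dequeue() returns 6 -> [30, 18]
dequeue() returns 30 -> [18]
enqueue(30) -> [18, 30]
enqueue(17) -> [18, 30, 17]
enqueue(4) -> [18, 30, 17, 4]
dequeue() returns 18 -> [30, 17, 4]
Final queue (front to back): [30, 17, 4]


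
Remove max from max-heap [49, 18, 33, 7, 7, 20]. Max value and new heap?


Max = 49
Replace root with last, heapify down
Resulting heap: [33, 18, 20, 7, 7]


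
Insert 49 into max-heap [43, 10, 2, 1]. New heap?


Append 49: [43, 10, 2, 1, 49]
Bubble up: swap idx 4(49) with idx 1(10); swap idx 1(49) with idx 0(43)
Result: [49, 43, 2, 1, 10]


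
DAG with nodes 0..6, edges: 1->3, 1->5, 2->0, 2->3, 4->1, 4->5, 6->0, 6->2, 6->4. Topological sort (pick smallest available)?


Kahn's algorithm, process smallest node first
Order: [6, 2, 0, 4, 1, 3, 5]


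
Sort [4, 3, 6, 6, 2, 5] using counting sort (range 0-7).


Count array: [0, 0, 1, 1, 1, 1, 2, 0]
Reconstruct: [2, 3, 4, 5, 6, 6]


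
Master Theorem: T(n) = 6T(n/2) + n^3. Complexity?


a=6, b=2, c=3. log_2(6)=2.585 < c=3. Case 3: O(n^c) = O(n^3)
Complexity: O(n^3)


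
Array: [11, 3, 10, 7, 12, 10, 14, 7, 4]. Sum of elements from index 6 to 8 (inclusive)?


Prefix sums: [0, 11, 14, 24, 31, 43, 53, 67, 74, 78]
Sum[6..8] = prefix[9] - prefix[6] = 78 - 53 = 25


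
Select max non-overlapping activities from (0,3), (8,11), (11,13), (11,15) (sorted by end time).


Greedy: pick earliest-ending, then skip overlaps.
Selected (3 activities): [(0, 3), (8, 11), (11, 13)]


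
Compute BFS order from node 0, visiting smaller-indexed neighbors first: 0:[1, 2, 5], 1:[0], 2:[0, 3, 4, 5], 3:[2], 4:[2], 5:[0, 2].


BFS queue: start with [0]
Visit order: [0, 1, 2, 5, 3, 4]


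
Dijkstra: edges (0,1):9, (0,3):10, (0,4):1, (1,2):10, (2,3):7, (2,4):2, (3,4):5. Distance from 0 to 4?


Dijkstra from 0:
Distances: {0: 0, 1: 9, 2: 3, 3: 6, 4: 1}
Shortest distance to 4 = 1, path = [0, 4]


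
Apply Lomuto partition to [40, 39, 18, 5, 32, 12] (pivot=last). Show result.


Elements <= 12 go left of pivot.
Result: [5, 12, 18, 40, 32, 39], pivot at index 1


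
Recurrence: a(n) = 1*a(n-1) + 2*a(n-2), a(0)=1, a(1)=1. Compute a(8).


Build bottom-up:
...a(6)=43, a(7)=85, a(8)=1*85+2*43=171


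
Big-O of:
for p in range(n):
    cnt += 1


Per nesting level: O(n) = O(n)
Complexity: O(n)


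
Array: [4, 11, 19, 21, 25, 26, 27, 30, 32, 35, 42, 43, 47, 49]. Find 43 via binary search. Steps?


Search for 43:
[0,13] mid=6 arr[6]=27
[7,13] mid=10 arr[10]=42
[11,13] mid=12 arr[12]=47
[11,11] mid=11 arr[11]=43
Total: 4 comparisons


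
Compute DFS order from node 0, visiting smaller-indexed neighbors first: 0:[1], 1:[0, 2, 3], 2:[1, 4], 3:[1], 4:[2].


DFS stack-based: start with [0]
Visit order: [0, 1, 2, 4, 3]


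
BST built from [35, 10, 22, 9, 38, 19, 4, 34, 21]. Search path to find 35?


BST root = 35
Search for 35: compare at each node
Path: [35]


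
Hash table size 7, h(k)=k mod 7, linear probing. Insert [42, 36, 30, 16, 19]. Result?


Insertions: 42->slot 0; 36->slot 1; 30->slot 2; 16->slot 3; 19->slot 5
Table: [42, 36, 30, 16, None, 19, None]


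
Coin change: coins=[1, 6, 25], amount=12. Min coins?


dp[0]=0; dp[i]=1+min(dp[i-c] for c in coins)
...dp[7]=2, dp[8]=3, dp[9]=4, dp[10]=5, dp[11]=6, dp[12]=2
Minimum coins for 12 = 2


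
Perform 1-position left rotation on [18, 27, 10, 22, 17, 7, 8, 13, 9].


Left rotate by 1: [27, 10, 22, 17, 7, 8, 13, 9, 18]


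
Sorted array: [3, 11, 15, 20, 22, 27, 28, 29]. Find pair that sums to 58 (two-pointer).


Two pointers: lo=0, hi=7
No pair sums to 58


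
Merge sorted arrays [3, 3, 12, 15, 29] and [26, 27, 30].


Compare heads, take smaller each step.
Merged: [3, 3, 12, 15, 26, 27, 29, 30]


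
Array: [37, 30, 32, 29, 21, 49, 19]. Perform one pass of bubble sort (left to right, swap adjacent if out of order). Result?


After one pass: [30, 32, 29, 21, 37, 19, 49]


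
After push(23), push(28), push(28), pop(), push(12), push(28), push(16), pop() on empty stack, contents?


push(23) -> [23]
push(28) -> [23, 28]
push(28) -> [23, 28, 28]
pop() returns 28 -> [23, 28]
push(12) -> [23, 28, 12]
push(28) -> [23, 28, 12, 28]
push(16) -> [23, 28, 12, 28, 16]
pop() returns 16 -> [23, 28, 12, 28]
Final stack (bottom to top): [23, 28, 12, 28]


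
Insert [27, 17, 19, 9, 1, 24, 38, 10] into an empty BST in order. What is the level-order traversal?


Root = 27; build tree by BST insertion.
Level-Order traversal: [27, 17, 38, 9, 19, 1, 10, 24]


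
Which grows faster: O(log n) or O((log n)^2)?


logarithmic grows slower than polylogarithmic
O(log n) is asymptotically smaller; O((log n)^2) grows faster


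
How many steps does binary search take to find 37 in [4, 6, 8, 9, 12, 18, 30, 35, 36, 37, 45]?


Search for 37:
[0,10] mid=5 arr[5]=18
[6,10] mid=8 arr[8]=36
[9,10] mid=9 arr[9]=37
Total: 3 comparisons


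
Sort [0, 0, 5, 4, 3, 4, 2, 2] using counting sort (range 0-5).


Count array: [2, 0, 2, 1, 2, 1]
Reconstruct: [0, 0, 2, 2, 3, 4, 4, 5]


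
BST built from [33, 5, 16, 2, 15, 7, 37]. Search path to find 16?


BST root = 33
Search for 16: compare at each node
Path: [33, 5, 16]


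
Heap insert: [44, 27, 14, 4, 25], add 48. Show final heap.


Append 48: [44, 27, 14, 4, 25, 48]
Bubble up: swap idx 5(48) with idx 2(14); swap idx 2(48) with idx 0(44)
Result: [48, 27, 44, 4, 25, 14]


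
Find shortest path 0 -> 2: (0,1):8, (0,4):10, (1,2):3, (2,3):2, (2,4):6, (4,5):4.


Dijkstra from 0:
Distances: {0: 0, 1: 8, 2: 11, 3: 13, 4: 10, 5: 14}
Shortest distance to 2 = 11, path = [0, 1, 2]


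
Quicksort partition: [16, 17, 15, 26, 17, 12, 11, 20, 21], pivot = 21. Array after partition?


Elements <= 21 go left of pivot.
Result: [16, 17, 15, 17, 12, 11, 20, 21, 26], pivot at index 7


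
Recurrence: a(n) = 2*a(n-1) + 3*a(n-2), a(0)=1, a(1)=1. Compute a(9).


Build bottom-up:
...a(7)=1093, a(8)=3281, a(9)=2*3281+3*1093=9841


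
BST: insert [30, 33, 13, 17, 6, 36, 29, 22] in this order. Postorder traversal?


Root = 30; build tree by BST insertion.
Postorder traversal: [6, 22, 29, 17, 13, 36, 33, 30]


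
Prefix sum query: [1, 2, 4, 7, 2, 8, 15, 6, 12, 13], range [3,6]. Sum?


Prefix sums: [0, 1, 3, 7, 14, 16, 24, 39, 45, 57, 70]
Sum[3..6] = prefix[7] - prefix[3] = 39 - 7 = 32


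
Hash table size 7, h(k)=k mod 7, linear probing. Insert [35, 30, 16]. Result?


Insertions: 35->slot 0; 30->slot 2; 16->slot 3
Table: [35, None, 30, 16, None, None, None]


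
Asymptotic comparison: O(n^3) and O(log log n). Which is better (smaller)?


double-logarithmic grows slower than cubic
O(log log n) is asymptotically smaller; O(n^3) grows faster


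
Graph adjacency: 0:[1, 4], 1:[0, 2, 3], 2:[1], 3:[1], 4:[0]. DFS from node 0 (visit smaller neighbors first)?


DFS stack-based: start with [0]
Visit order: [0, 1, 2, 3, 4]


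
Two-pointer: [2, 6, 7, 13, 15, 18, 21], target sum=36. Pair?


Two pointers: lo=0, hi=6
Found pair: (15, 21) summing to 36


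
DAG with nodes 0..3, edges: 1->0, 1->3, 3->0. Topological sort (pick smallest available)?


Kahn's algorithm, process smallest node first
Order: [1, 2, 3, 0]


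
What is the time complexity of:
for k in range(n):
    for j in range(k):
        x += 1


Per nesting level: O(n) * O(n) [triangular over k] = O(n^2)
Complexity: O(n^2)


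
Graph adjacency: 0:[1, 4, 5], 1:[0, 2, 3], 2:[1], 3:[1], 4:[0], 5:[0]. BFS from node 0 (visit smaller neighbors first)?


BFS queue: start with [0]
Visit order: [0, 1, 4, 5, 2, 3]


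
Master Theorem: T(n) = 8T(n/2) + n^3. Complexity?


a=8, b=2, c=3. log_2(8)=3 = c=3. Case 2: O(n^c log n) = O(n^3 log n)
Complexity: O(n^3 log n)


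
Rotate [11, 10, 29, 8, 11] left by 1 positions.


Left rotate by 1: [10, 29, 8, 11, 11]


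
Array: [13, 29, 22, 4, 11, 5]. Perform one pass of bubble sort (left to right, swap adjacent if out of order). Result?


After one pass: [13, 22, 4, 11, 5, 29]


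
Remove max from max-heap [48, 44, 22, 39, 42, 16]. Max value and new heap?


Max = 48
Replace root with last, heapify down
Resulting heap: [44, 42, 22, 39, 16]


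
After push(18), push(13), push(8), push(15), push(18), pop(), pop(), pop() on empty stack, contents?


push(18) -> [18]
push(13) -> [18, 13]
push(8) -> [18, 13, 8]
push(15) -> [18, 13, 8, 15]
push(18) -> [18, 13, 8, 15, 18]
pop() returns 18 -> [18, 13, 8, 15]
pop() returns 15 -> [18, 13, 8]
pop() returns 8 -> [18, 13]
Final stack (bottom to top): [18, 13]


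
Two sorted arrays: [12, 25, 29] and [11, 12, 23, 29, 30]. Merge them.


Compare heads, take smaller each step.
Merged: [11, 12, 12, 23, 25, 29, 29, 30]


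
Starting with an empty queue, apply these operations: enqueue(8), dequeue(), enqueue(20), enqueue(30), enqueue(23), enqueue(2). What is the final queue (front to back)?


enqueue(8) -> [8]
dequeue() returns 8 -> []
enqueue(20) -> [20]
enqueue(30) -> [20, 30]
enqueue(23) -> [20, 30, 23]
enqueue(2) -> [20, 30, 23, 2]
Final queue (front to back): [20, 30, 23, 2]


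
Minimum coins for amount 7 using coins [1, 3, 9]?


dp[0]=0; dp[i]=1+min(dp[i-c] for c in coins)
...dp[2]=2, dp[3]=1, dp[4]=2, dp[5]=3, dp[6]=2, dp[7]=3
Minimum coins for 7 = 3


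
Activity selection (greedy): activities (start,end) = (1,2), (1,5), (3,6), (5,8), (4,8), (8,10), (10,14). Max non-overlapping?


Greedy: pick earliest-ending, then skip overlaps.
Selected (4 activities): [(1, 2), (3, 6), (8, 10), (10, 14)]


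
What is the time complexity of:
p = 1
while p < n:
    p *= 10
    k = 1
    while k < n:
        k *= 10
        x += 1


Per nesting level: O(log n) * O(log n) = O((log n)^2)
Complexity: O((log n)^2)


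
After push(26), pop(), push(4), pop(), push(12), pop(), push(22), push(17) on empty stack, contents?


push(26) -> [26]
pop() returns 26 -> []
push(4) -> [4]
pop() returns 4 -> []
push(12) -> [12]
pop() returns 12 -> []
push(22) -> [22]
push(17) -> [22, 17]
Final stack (bottom to top): [22, 17]


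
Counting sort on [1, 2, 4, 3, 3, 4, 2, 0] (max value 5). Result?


Count array: [1, 1, 2, 2, 2, 0]
Reconstruct: [0, 1, 2, 2, 3, 3, 4, 4]


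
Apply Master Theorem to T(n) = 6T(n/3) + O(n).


a=6, b=3, c=1. log_3(6)=1.631 > c=1. Case 1: O(n^log_b(a)) = O(n^1.631)
Complexity: O(n^1.631)


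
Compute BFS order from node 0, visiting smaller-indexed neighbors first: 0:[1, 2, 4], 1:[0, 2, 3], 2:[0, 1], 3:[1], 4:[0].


BFS queue: start with [0]
Visit order: [0, 1, 2, 4, 3]


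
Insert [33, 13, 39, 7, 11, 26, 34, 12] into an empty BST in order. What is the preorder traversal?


Root = 33; build tree by BST insertion.
Preorder traversal: [33, 13, 7, 11, 12, 26, 39, 34]


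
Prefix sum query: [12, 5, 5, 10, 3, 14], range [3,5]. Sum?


Prefix sums: [0, 12, 17, 22, 32, 35, 49]
Sum[3..5] = prefix[6] - prefix[3] = 49 - 22 = 27


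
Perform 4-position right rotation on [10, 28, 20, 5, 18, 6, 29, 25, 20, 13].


Right rotate by 4: [29, 25, 20, 13, 10, 28, 20, 5, 18, 6]


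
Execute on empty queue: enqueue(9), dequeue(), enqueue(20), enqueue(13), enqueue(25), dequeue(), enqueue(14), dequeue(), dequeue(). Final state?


enqueue(9) -> [9]
dequeue() returns 9 -> []
enqueue(20) -> [20]
enqueue(13) -> [20, 13]
enqueue(25) -> [20, 13, 25]
dequeue() returns 20 -> [13, 25]
enqueue(14) -> [13, 25, 14]
dequeue() returns 13 -> [25, 14]
dequeue() returns 25 -> [14]
Final queue (front to back): [14]


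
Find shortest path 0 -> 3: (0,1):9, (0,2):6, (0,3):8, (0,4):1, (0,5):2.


Dijkstra from 0:
Distances: {0: 0, 1: 9, 2: 6, 3: 8, 4: 1, 5: 2}
Shortest distance to 3 = 8, path = [0, 3]


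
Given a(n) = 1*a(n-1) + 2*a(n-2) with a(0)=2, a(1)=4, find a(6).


Build bottom-up:
...a(4)=32, a(5)=64, a(6)=1*64+2*32=128


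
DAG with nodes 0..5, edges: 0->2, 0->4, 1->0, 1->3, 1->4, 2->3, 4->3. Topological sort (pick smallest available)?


Kahn's algorithm, process smallest node first
Order: [1, 0, 2, 4, 3, 5]


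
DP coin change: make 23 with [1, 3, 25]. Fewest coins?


dp[0]=0; dp[i]=1+min(dp[i-c] for c in coins)
...dp[18]=6, dp[19]=7, dp[20]=8, dp[21]=7, dp[22]=8, dp[23]=9
Minimum coins for 23 = 9


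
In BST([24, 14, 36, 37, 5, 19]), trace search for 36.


BST root = 24
Search for 36: compare at each node
Path: [24, 36]


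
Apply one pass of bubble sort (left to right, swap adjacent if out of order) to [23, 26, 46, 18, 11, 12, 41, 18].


After one pass: [23, 26, 18, 11, 12, 41, 18, 46]


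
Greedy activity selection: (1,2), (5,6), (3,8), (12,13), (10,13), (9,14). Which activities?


Greedy: pick earliest-ending, then skip overlaps.
Selected (3 activities): [(1, 2), (5, 6), (12, 13)]


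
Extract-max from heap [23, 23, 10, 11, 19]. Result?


Max = 23
Replace root with last, heapify down
Resulting heap: [23, 19, 10, 11]


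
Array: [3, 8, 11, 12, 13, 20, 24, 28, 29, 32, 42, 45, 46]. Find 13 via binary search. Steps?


Search for 13:
[0,12] mid=6 arr[6]=24
[0,5] mid=2 arr[2]=11
[3,5] mid=4 arr[4]=13
Total: 3 comparisons


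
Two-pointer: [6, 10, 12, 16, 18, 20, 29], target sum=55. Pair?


Two pointers: lo=0, hi=6
No pair sums to 55


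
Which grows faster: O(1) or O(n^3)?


constant grows slower than cubic
O(1) is asymptotically smaller; O(n^3) grows faster


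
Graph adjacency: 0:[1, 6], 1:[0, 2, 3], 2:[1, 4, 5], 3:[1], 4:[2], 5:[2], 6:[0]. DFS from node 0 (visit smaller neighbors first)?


DFS stack-based: start with [0]
Visit order: [0, 1, 2, 4, 5, 3, 6]


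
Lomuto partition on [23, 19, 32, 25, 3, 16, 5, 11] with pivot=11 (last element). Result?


Elements <= 11 go left of pivot.
Result: [3, 5, 11, 25, 23, 16, 19, 32], pivot at index 2


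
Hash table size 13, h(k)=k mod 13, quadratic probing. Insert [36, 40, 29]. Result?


Insertions: 36->slot 10; 40->slot 1; 29->slot 3
Table: [None, 40, None, 29, None, None, None, None, None, None, 36, None, None]


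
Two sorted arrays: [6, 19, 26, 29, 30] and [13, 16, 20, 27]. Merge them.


Compare heads, take smaller each step.
Merged: [6, 13, 16, 19, 20, 26, 27, 29, 30]


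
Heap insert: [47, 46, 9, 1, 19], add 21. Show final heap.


Append 21: [47, 46, 9, 1, 19, 21]
Bubble up: swap idx 5(21) with idx 2(9)
Result: [47, 46, 21, 1, 19, 9]


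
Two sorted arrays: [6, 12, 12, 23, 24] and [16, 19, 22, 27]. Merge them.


Compare heads, take smaller each step.
Merged: [6, 12, 12, 16, 19, 22, 23, 24, 27]


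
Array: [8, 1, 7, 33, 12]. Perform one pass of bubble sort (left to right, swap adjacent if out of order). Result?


After one pass: [1, 7, 8, 12, 33]


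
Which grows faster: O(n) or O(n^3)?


linear grows slower than cubic
O(n) is asymptotically smaller; O(n^3) grows faster


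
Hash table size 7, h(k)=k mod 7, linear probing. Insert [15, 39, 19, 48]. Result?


Insertions: 15->slot 1; 39->slot 4; 19->slot 5; 48->slot 6
Table: [None, 15, None, None, 39, 19, 48]


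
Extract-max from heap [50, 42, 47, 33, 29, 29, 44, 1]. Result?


Max = 50
Replace root with last, heapify down
Resulting heap: [47, 42, 44, 33, 29, 29, 1]


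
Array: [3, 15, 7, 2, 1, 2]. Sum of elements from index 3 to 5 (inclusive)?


Prefix sums: [0, 3, 18, 25, 27, 28, 30]
Sum[3..5] = prefix[6] - prefix[3] = 30 - 25 = 5


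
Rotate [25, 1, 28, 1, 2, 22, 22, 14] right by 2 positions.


Right rotate by 2: [22, 14, 25, 1, 28, 1, 2, 22]


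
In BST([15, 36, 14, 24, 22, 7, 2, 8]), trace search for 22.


BST root = 15
Search for 22: compare at each node
Path: [15, 36, 24, 22]


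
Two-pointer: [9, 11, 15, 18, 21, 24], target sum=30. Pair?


Two pointers: lo=0, hi=5
Found pair: (9, 21) summing to 30


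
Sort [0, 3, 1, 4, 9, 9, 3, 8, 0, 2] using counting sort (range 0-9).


Count array: [2, 1, 1, 2, 1, 0, 0, 0, 1, 2]
Reconstruct: [0, 0, 1, 2, 3, 3, 4, 8, 9, 9]


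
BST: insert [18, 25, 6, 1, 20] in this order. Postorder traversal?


Root = 18; build tree by BST insertion.
Postorder traversal: [1, 6, 20, 25, 18]


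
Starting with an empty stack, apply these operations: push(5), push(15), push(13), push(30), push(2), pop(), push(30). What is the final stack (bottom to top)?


push(5) -> [5]
push(15) -> [5, 15]
push(13) -> [5, 15, 13]
push(30) -> [5, 15, 13, 30]
push(2) -> [5, 15, 13, 30, 2]
pop() returns 2 -> [5, 15, 13, 30]
push(30) -> [5, 15, 13, 30, 30]
Final stack (bottom to top): [5, 15, 13, 30, 30]


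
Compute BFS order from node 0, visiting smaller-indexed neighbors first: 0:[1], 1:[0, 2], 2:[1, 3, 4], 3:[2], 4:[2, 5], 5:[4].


BFS queue: start with [0]
Visit order: [0, 1, 2, 3, 4, 5]


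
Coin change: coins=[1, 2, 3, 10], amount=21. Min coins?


dp[0]=0; dp[i]=1+min(dp[i-c] for c in coins)
...dp[16]=3, dp[17]=4, dp[18]=4, dp[19]=4, dp[20]=2, dp[21]=3
Minimum coins for 21 = 3


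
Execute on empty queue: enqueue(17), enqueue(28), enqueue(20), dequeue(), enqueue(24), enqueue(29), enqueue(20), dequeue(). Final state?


enqueue(17) -> [17]
enqueue(28) -> [17, 28]
enqueue(20) -> [17, 28, 20]
dequeue() returns 17 -> [28, 20]
enqueue(24) -> [28, 20, 24]
enqueue(29) -> [28, 20, 24, 29]
enqueue(20) -> [28, 20, 24, 29, 20]
dequeue() returns 28 -> [20, 24, 29, 20]
Final queue (front to back): [20, 24, 29, 20]


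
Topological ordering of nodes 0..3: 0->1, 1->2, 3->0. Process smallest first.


Kahn's algorithm, process smallest node first
Order: [3, 0, 1, 2]


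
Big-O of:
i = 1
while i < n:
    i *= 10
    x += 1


Per nesting level: O(log n) = O(log n)
Complexity: O(log n)


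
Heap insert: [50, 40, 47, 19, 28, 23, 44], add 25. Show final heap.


Append 25: [50, 40, 47, 19, 28, 23, 44, 25]
Bubble up: swap idx 7(25) with idx 3(19)
Result: [50, 40, 47, 25, 28, 23, 44, 19]


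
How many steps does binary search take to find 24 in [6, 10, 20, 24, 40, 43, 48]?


Search for 24:
[0,6] mid=3 arr[3]=24
Total: 1 comparisons


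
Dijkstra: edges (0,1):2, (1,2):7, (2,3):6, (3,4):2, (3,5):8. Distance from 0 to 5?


Dijkstra from 0:
Distances: {0: 0, 1: 2, 2: 9, 3: 15, 4: 17, 5: 23}
Shortest distance to 5 = 23, path = [0, 1, 2, 3, 5]


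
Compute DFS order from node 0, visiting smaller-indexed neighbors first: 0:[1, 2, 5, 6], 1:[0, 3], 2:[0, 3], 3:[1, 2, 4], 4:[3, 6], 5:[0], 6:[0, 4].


DFS stack-based: start with [0]
Visit order: [0, 1, 3, 2, 4, 6, 5]


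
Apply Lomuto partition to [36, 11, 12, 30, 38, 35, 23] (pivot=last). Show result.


Elements <= 23 go left of pivot.
Result: [11, 12, 23, 30, 38, 35, 36], pivot at index 2


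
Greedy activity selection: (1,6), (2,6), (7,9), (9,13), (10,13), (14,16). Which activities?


Greedy: pick earliest-ending, then skip overlaps.
Selected (4 activities): [(1, 6), (7, 9), (9, 13), (14, 16)]


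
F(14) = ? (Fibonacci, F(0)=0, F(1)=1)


F(n)=F(n-1)+F(n-2)
...F(12)=144, F(13)=233, F(14)=377


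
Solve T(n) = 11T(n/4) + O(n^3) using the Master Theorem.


a=11, b=4, c=3. log_4(11)=1.730 < c=3. Case 3: O(n^c) = O(n^3)
Complexity: O(n^3)


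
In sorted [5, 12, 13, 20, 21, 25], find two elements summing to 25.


Two pointers: lo=0, hi=5
Found pair: (5, 20) summing to 25


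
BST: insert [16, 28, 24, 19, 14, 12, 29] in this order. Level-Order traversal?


Root = 16; build tree by BST insertion.
Level-Order traversal: [16, 14, 28, 12, 24, 29, 19]


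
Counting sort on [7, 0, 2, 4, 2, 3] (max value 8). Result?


Count array: [1, 0, 2, 1, 1, 0, 0, 1, 0]
Reconstruct: [0, 2, 2, 3, 4, 7]


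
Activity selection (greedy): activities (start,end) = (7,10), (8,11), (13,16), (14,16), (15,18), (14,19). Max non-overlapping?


Greedy: pick earliest-ending, then skip overlaps.
Selected (2 activities): [(7, 10), (13, 16)]


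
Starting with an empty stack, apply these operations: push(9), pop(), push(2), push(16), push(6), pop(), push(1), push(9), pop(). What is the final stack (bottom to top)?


push(9) -> [9]
pop() returns 9 -> []
push(2) -> [2]
push(16) -> [2, 16]
push(6) -> [2, 16, 6]
pop() returns 6 -> [2, 16]
push(1) -> [2, 16, 1]
push(9) -> [2, 16, 1, 9]
pop() returns 9 -> [2, 16, 1]
Final stack (bottom to top): [2, 16, 1]


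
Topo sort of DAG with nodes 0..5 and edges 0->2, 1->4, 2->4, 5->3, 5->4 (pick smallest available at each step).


Kahn's algorithm, process smallest node first
Order: [0, 1, 2, 5, 3, 4]


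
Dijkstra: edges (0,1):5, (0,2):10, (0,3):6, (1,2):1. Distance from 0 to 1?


Dijkstra from 0:
Distances: {0: 0, 1: 5, 2: 6, 3: 6}
Shortest distance to 1 = 5, path = [0, 1]


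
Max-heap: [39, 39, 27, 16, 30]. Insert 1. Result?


Append 1: [39, 39, 27, 16, 30, 1]
Bubble up: no swaps needed
Result: [39, 39, 27, 16, 30, 1]


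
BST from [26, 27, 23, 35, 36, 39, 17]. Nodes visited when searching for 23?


BST root = 26
Search for 23: compare at each node
Path: [26, 23]


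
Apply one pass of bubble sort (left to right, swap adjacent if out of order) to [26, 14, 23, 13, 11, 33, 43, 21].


After one pass: [14, 23, 13, 11, 26, 33, 21, 43]


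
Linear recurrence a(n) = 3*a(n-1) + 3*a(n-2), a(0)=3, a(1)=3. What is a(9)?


Build bottom-up:
...a(7)=13203, a(8)=50058, a(9)=3*50058+3*13203=189783


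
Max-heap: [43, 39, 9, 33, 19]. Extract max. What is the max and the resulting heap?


Max = 43
Replace root with last, heapify down
Resulting heap: [39, 33, 9, 19]


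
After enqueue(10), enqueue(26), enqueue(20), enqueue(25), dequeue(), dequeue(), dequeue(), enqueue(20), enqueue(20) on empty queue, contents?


enqueue(10) -> [10]
enqueue(26) -> [10, 26]
enqueue(20) -> [10, 26, 20]
enqueue(25) -> [10, 26, 20, 25]
dequeue() returns 10 -> [26, 20, 25]
dequeue() returns 26 -> [20, 25]
dequeue() returns 20 -> [25]
enqueue(20) -> [25, 20]
enqueue(20) -> [25, 20, 20]
Final queue (front to back): [25, 20, 20]


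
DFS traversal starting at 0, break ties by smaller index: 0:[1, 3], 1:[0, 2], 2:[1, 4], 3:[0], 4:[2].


DFS stack-based: start with [0]
Visit order: [0, 1, 2, 4, 3]


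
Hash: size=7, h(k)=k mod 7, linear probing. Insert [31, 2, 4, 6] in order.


Insertions: 31->slot 3; 2->slot 2; 4->slot 4; 6->slot 6
Table: [None, None, 2, 31, 4, None, 6]


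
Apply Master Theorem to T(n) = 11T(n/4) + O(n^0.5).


a=11, b=4, c=0.5. log_4(11)=1.730 > c=0.5. Case 1: O(n^log_b(a)) = O(n^1.730)
Complexity: O(n^1.730)


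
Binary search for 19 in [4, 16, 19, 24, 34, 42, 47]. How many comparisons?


Search for 19:
[0,6] mid=3 arr[3]=24
[0,2] mid=1 arr[1]=16
[2,2] mid=2 arr[2]=19
Total: 3 comparisons


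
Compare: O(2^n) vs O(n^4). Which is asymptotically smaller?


quartic grows slower than exponential
O(n^4) is asymptotically smaller; O(2^n) grows faster


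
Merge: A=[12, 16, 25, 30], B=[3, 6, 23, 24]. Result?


Compare heads, take smaller each step.
Merged: [3, 6, 12, 16, 23, 24, 25, 30]


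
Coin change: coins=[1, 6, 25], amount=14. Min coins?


dp[0]=0; dp[i]=1+min(dp[i-c] for c in coins)
...dp[9]=4, dp[10]=5, dp[11]=6, dp[12]=2, dp[13]=3, dp[14]=4
Minimum coins for 14 = 4


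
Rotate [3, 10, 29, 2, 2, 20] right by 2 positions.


Right rotate by 2: [2, 20, 3, 10, 29, 2]


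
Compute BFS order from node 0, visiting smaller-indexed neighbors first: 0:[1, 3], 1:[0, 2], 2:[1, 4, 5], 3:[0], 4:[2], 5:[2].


BFS queue: start with [0]
Visit order: [0, 1, 3, 2, 4, 5]


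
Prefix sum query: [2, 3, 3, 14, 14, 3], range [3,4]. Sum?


Prefix sums: [0, 2, 5, 8, 22, 36, 39]
Sum[3..4] = prefix[5] - prefix[3] = 36 - 8 = 28


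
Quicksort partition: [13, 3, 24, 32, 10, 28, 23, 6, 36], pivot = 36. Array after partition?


Elements <= 36 go left of pivot.
Result: [13, 3, 24, 32, 10, 28, 23, 6, 36], pivot at index 8


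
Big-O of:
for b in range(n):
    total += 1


Per nesting level: O(n) = O(n)
Complexity: O(n)


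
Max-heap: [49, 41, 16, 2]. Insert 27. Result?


Append 27: [49, 41, 16, 2, 27]
Bubble up: no swaps needed
Result: [49, 41, 16, 2, 27]


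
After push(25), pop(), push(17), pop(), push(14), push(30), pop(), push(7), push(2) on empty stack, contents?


push(25) -> [25]
pop() returns 25 -> []
push(17) -> [17]
pop() returns 17 -> []
push(14) -> [14]
push(30) -> [14, 30]
pop() returns 30 -> [14]
push(7) -> [14, 7]
push(2) -> [14, 7, 2]
Final stack (bottom to top): [14, 7, 2]


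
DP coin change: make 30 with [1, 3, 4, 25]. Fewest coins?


dp[0]=0; dp[i]=1+min(dp[i-c] for c in coins)
...dp[25]=1, dp[26]=2, dp[27]=3, dp[28]=2, dp[29]=2, dp[30]=3
Minimum coins for 30 = 3


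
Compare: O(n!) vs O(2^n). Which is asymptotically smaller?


exponential grows slower than factorial
O(2^n) is asymptotically smaller; O(n!) grows faster


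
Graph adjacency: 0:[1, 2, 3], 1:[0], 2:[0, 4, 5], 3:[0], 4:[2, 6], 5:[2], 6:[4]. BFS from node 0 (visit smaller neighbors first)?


BFS queue: start with [0]
Visit order: [0, 1, 2, 3, 4, 5, 6]


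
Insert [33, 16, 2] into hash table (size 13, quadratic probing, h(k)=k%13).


Insertions: 33->slot 7; 16->slot 3; 2->slot 2
Table: [None, None, 2, 16, None, None, None, 33, None, None, None, None, None]


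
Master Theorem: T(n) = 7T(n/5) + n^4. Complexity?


a=7, b=5, c=4. log_5(7)=1.209 < c=4. Case 3: O(n^c) = O(n^4)
Complexity: O(n^4)


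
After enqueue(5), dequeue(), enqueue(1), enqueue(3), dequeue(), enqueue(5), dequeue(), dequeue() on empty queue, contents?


enqueue(5) -> [5]
dequeue() returns 5 -> []
enqueue(1) -> [1]
enqueue(3) -> [1, 3]
dequeue() returns 1 -> [3]
enqueue(5) -> [3, 5]
dequeue() returns 3 -> [5]
dequeue() returns 5 -> []
Final queue (front to back): []


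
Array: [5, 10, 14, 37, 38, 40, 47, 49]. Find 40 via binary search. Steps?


Search for 40:
[0,7] mid=3 arr[3]=37
[4,7] mid=5 arr[5]=40
Total: 2 comparisons


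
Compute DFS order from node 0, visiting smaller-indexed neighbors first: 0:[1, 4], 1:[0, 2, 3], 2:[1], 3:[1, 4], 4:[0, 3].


DFS stack-based: start with [0]
Visit order: [0, 1, 2, 3, 4]


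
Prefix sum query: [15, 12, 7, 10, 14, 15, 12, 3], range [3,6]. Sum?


Prefix sums: [0, 15, 27, 34, 44, 58, 73, 85, 88]
Sum[3..6] = prefix[7] - prefix[3] = 85 - 34 = 51


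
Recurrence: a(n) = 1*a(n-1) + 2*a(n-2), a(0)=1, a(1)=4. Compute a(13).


Build bottom-up:
...a(11)=3414, a(12)=6826, a(13)=1*6826+2*3414=13654


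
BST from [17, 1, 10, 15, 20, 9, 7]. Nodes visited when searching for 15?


BST root = 17
Search for 15: compare at each node
Path: [17, 1, 10, 15]


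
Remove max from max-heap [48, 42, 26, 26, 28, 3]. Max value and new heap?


Max = 48
Replace root with last, heapify down
Resulting heap: [42, 28, 26, 26, 3]


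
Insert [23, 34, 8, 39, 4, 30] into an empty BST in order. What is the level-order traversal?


Root = 23; build tree by BST insertion.
Level-Order traversal: [23, 8, 34, 4, 30, 39]


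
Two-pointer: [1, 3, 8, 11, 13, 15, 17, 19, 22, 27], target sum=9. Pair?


Two pointers: lo=0, hi=9
Found pair: (1, 8) summing to 9


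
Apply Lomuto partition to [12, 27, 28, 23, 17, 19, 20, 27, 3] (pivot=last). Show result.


Elements <= 3 go left of pivot.
Result: [3, 27, 28, 23, 17, 19, 20, 27, 12], pivot at index 0


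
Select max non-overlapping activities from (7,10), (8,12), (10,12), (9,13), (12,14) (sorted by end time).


Greedy: pick earliest-ending, then skip overlaps.
Selected (3 activities): [(7, 10), (10, 12), (12, 14)]


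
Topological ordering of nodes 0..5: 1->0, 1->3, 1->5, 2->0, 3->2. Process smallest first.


Kahn's algorithm, process smallest node first
Order: [1, 3, 2, 0, 4, 5]


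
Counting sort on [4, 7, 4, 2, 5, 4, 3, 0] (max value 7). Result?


Count array: [1, 0, 1, 1, 3, 1, 0, 1]
Reconstruct: [0, 2, 3, 4, 4, 4, 5, 7]


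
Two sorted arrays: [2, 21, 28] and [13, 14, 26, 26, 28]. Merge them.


Compare heads, take smaller each step.
Merged: [2, 13, 14, 21, 26, 26, 28, 28]


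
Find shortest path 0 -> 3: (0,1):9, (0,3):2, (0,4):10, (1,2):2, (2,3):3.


Dijkstra from 0:
Distances: {0: 0, 1: 7, 2: 5, 3: 2, 4: 10}
Shortest distance to 3 = 2, path = [0, 3]


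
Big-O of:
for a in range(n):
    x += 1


Per nesting level: O(n) = O(n)
Complexity: O(n)


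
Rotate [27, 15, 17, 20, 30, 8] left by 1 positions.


Left rotate by 1: [15, 17, 20, 30, 8, 27]


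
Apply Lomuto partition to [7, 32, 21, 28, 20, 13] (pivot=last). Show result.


Elements <= 13 go left of pivot.
Result: [7, 13, 21, 28, 20, 32], pivot at index 1


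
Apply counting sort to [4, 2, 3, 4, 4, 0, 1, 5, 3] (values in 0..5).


Count array: [1, 1, 1, 2, 3, 1]
Reconstruct: [0, 1, 2, 3, 3, 4, 4, 4, 5]


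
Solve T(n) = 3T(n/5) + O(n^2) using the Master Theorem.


a=3, b=5, c=2. log_5(3)=0.683 < c=2. Case 3: O(n^c) = O(n^2)
Complexity: O(n^2)


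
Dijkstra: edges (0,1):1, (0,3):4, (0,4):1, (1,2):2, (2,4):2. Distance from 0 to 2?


Dijkstra from 0:
Distances: {0: 0, 1: 1, 2: 3, 3: 4, 4: 1}
Shortest distance to 2 = 3, path = [0, 1, 2]


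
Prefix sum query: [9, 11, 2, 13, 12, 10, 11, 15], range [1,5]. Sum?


Prefix sums: [0, 9, 20, 22, 35, 47, 57, 68, 83]
Sum[1..5] = prefix[6] - prefix[1] = 57 - 9 = 48


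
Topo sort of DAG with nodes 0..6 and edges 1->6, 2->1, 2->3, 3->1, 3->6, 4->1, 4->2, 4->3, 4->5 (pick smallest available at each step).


Kahn's algorithm, process smallest node first
Order: [0, 4, 2, 3, 1, 5, 6]


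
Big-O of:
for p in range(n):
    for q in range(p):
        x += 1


Per nesting level: O(n) * O(n) [triangular over p] = O(n^2)
Complexity: O(n^2)


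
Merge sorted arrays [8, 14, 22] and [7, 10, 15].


Compare heads, take smaller each step.
Merged: [7, 8, 10, 14, 15, 22]
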